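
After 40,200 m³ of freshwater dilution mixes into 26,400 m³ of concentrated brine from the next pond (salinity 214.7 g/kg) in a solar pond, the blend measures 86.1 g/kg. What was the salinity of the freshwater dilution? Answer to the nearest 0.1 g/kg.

1.6 g/kg

Salt balance: 26,400×214.7 + 40,200×S = 66,600×86.1
5,668,080 + 40,200·S = 5,734,260
S = (5,734,260 − 5,668,080) / 40,200 = 1.6463 g/kg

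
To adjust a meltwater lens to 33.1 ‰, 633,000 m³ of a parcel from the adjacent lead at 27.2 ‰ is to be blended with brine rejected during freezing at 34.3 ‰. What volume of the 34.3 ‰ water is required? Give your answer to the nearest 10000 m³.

Salt balance: 633,000×27.2 + V×34.3 = (633,000+V)×33.1
17,217,600 + 34.3V = 20,952,300 + 33.1V
3,734,700 = 1.2V
V = 3,112,250 m³

3110000 m³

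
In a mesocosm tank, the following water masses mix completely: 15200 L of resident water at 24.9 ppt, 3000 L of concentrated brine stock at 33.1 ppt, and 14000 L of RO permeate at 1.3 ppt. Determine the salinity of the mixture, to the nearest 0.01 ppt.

Mass of salt is conserved:
salt = 15,200×24.9 + 3,000×33.1 + 14,000×1.3 = 378,480 + 99,300 + 18,200 = 495,980
volume = 15,200 + 3,000 + 14,000 = 32,200 L
S = 495,980 / 32,200 = 15.4031 ppt

15.40 ppt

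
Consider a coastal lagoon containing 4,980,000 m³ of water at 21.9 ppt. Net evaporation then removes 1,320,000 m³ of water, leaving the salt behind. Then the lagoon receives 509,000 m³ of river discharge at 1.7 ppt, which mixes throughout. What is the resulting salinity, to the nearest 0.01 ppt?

After evaporation: salt = 4,980,000×21.9 = 109,062,000; volume = 4,980,000 − 1,320,000 = 3,660,000 m³
After mixing: salt = 109,062,000 + 509,000×1.7 = 109,927,300; volume = 3,660,000 + 509,000 = 4,169,000 m³
S = 109,927,300 / 4,169,000 = 26.3678 ppt

26.37 ppt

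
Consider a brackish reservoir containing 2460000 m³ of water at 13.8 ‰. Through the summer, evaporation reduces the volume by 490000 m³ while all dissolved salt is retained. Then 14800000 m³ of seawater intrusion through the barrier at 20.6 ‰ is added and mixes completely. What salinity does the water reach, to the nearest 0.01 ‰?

After evaporation: salt = 2,460,000×13.8 = 33,948,000; volume = 2,460,000 − 490,000 = 1,970,000 m³
After mixing: salt = 33,948,000 + 14,800,000×20.6 = 338,828,000; volume = 1,970,000 + 14,800,000 = 16,770,000 m³
S = 338,828,000 / 16,770,000 = 20.2044 ‰

20.20 ‰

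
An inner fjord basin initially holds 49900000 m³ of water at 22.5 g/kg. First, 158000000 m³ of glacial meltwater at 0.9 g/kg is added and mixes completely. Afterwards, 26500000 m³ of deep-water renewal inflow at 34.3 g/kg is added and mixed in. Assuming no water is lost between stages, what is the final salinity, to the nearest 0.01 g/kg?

Salt balance:
Initial salt = 49,900,000×22.5 = 1,122,750,000
After stage 1: salt = 1,122,750,000 + 158,000,000×0.9 = 1,264,950,000; volume = 207,900,000 m³; S = 6.084 g/kg
After stage 2: salt = 1,264,950,000 + 26,500,000×34.3 = 2,173,900,000; volume = 234,400,000 m³
S = 2,173,900,000 / 234,400,000 = 9.2743 g/kg

9.27 g/kg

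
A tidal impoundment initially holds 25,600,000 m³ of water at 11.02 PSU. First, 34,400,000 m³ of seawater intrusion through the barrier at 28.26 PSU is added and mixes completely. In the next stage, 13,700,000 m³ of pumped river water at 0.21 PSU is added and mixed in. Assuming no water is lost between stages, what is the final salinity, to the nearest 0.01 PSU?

17.06 PSU

Salt balance:
Initial salt = 25,600,000×11.02 = 282,112,000
After stage 1: salt = 282,112,000 + 34,400,000×28.26 = 1,254,256,000; volume = 60,000,000 m³; S = 20.904 PSU
After stage 2: salt = 1,254,256,000 + 13,700,000×0.21 = 1,257,133,000; volume = 73,700,000 m³
S = 1,257,133,000 / 73,700,000 = 17.0574 PSU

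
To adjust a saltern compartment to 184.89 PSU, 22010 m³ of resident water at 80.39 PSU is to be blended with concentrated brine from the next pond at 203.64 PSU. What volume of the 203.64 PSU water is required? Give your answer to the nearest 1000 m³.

Salt balance: 22,010×80.39 + V×203.64 = (22,010+V)×184.89
1,769,383.9 + 203.64V = 4,069,428.9 + 184.89V
2,300,045 = 18.75V
V = 122,669.07 m³

123000 m³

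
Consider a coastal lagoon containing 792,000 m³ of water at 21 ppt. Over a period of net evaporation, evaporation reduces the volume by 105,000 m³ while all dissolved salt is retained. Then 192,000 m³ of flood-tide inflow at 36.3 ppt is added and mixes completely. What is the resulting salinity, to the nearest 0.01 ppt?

After evaporation: salt = 792,000×21 = 16,632,000; volume = 792,000 − 105,000 = 687,000 m³
After mixing: salt = 16,632,000 + 192,000×36.3 = 23,601,600; volume = 687,000 + 192,000 = 879,000 m³
S = 23,601,600 / 879,000 = 26.8505 ppt

26.85 ppt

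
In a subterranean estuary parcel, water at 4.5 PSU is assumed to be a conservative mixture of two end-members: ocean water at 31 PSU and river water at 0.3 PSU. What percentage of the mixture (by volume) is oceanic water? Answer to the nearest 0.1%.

13.7%

Let g be the oceanic fraction. Salt balance per unit volume:
g×31 + (1−g)×0.3 = 4.5
g = (4.5 − 0.3) / (31 − 0.3) = 4.2/30.7 = 0.1368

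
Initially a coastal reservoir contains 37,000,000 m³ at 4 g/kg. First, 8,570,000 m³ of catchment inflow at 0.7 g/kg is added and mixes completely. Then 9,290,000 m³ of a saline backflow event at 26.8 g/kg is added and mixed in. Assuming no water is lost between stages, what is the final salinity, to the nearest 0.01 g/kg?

7.35 g/kg

By conservation of dissolved salt,
Initial salt = 37,000,000×4 = 148,000,000
After stage 1: salt = 148,000,000 + 8,570,000×0.7 = 153,999,000; volume = 45,570,000 m³; S = 3.379 g/kg
After stage 2: salt = 153,999,000 + 9,290,000×26.8 = 402,971,000; volume = 54,860,000 m³
S = 402,971,000 / 54,860,000 = 7.3454 g/kg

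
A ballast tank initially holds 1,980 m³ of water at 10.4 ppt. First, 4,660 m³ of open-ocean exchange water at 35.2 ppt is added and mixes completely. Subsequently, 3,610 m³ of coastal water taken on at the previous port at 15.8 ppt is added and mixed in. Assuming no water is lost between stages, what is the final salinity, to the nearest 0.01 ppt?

23.58 ppt

Weighted by volume,
Initial salt = 1,980×10.4 = 20,592
After stage 1: salt = 20,592 + 4,660×35.2 = 184,624; volume = 6,640 m³; S = 27.805 ppt
After stage 2: salt = 184,624 + 3,610×15.8 = 241,662; volume = 10,250 m³
S = 241,662 / 10,250 = 23.5768 ppt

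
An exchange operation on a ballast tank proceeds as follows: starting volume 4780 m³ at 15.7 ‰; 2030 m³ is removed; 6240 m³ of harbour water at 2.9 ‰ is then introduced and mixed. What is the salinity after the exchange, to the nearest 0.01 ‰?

6.82 ‰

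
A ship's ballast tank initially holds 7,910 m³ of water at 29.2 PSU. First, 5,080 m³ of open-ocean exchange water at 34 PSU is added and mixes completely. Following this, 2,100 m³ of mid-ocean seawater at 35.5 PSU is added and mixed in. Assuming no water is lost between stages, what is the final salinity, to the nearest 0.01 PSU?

Total salt / total volume:
Initial salt = 7,910×29.2 = 230,972
After stage 1: salt = 230,972 + 5,080×34 = 403,692; volume = 12,990 m³; S = 31.077 PSU
After stage 2: salt = 403,692 + 2,100×35.5 = 478,242; volume = 15,090 m³
S = 478,242 / 15,090 = 31.6926 PSU

31.69 PSU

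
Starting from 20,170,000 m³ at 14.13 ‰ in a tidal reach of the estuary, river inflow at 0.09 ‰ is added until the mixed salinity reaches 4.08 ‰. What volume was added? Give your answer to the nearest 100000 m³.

Salt balance: 20,170,000×14.13 + V×0.09 = (20,170,000+V)×4.08
285,002,100 + 0.09V = 82,293,600 + 4.08V
202,708,500 = 3.99V
V = 50,804,135.34 m³

50800000 m³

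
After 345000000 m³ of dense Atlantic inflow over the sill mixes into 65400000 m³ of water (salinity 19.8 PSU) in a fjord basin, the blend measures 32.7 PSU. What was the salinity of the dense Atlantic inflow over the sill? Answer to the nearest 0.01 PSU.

35.15 PSU

Salt balance: 65,400,000×19.8 + 345,000,000×S = 410,400,000×32.7
1,294,920,000 + 345,000,000·S = 13,420,080,000
S = (13,420,080,000 − 1,294,920,000) / 345,000,000 = 35.1454 PSU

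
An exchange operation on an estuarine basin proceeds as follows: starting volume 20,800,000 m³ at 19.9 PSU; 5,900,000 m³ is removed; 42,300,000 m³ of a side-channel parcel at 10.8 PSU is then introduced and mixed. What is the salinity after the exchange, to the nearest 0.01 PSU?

Remaining after removal: 14,900,000 m³ at 19.9 PSU (salt = 296,510,000)
After addition: salt = 296,510,000 + 42,300,000×10.8 = 753,350,000; volume = 57,200,000 m³
S = 753,350,000 / 57,200,000 = 13.1705 PSU

13.17 PSU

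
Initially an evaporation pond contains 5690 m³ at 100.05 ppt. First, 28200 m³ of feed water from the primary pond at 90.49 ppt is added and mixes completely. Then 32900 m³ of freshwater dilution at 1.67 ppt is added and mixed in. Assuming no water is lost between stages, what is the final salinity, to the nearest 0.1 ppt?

Total salt / total volume:
Initial salt = 5,690×100.05 = 569,284.5
After stage 1: salt = 569,284.5 + 28,200×90.49 = 3,121,102.5; volume = 33,890 m³; S = 92.095 ppt
After stage 2: salt = 3,121,102.5 + 32,900×1.67 = 3,176,045.5; volume = 66,790 m³
S = 3,176,045.5 / 66,790 = 47.5527 ppt

47.6 ppt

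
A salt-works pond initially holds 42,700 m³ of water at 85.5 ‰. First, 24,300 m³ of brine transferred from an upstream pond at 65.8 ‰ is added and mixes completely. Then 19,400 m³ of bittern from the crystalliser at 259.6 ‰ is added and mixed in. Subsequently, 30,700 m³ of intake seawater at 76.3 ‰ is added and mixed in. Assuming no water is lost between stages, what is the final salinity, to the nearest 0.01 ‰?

107.84 ‰

By conservation of dissolved salt,
Initial salt = 42,700×85.5 = 3,650,850
After stage 1: salt = 3,650,850 + 24,300×65.8 = 5,249,790; volume = 67,000 m³; S = 78.355 ‰
After stage 2: salt = 5,249,790 + 19,400×259.6 = 10,286,030; volume = 86,400 m³; S = 119.051 ‰
After stage 3: salt = 10,286,030 + 30,700×76.3 = 12,628,440; volume = 117,100 m³
S = 12,628,440 / 117,100 = 107.8432 ‰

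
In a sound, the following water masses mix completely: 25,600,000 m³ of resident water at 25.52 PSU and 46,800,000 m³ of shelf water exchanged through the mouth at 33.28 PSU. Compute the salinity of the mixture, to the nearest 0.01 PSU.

Weighted by volume,
salt = 25,600,000×25.52 + 46,800,000×33.28 = 653,312,000 + 1,557,504,000 = 2,210,816,000
volume = 25,600,000 + 46,800,000 = 72,400,000 m³
S = 2,210,816,000 / 72,400,000 = 30.5361 PSU

30.54 PSU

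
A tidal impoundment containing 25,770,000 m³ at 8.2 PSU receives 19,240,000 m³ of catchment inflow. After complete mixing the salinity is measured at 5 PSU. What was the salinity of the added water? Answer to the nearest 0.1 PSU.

Salt balance: 25,770,000×8.2 + 19,240,000×S = 45,010,000×5
211,314,000 + 19,240,000·S = 225,050,000
S = (225,050,000 − 211,314,000) / 19,240,000 = 0.7139 PSU

0.7 PSU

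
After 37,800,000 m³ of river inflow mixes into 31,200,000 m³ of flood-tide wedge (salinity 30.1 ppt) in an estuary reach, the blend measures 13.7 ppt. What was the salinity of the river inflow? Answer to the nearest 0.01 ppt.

0.16 ppt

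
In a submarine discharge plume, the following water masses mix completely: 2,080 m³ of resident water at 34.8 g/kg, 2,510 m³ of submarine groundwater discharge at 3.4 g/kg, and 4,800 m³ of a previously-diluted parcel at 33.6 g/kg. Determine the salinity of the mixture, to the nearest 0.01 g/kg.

25.79 g/kg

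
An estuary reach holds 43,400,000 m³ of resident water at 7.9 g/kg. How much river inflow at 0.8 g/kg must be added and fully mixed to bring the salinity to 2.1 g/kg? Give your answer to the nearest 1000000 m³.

194000000 m³

Salt balance: 43,400,000×7.9 + V×0.8 = (43,400,000+V)×2.1
342,860,000 + 0.8V = 91,140,000 + 2.1V
251,720,000 = 1.3V
V = 193,630,769.23 m³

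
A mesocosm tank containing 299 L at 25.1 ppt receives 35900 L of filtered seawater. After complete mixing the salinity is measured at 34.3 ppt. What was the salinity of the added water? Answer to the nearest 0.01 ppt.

Salt balance: 299×25.1 + 35,900×S = 36,199×34.3
7,504.9 + 35,900·S = 1,241,625.7
S = (1,241,625.7 − 7,504.9) / 35,900 = 34.3766 ppt

34.38 ppt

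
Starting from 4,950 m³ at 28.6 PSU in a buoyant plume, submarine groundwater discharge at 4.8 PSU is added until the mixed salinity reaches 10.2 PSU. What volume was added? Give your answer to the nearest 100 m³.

Salt balance: 4,950×28.6 + V×4.8 = (4,950+V)×10.2
141,570 + 4.8V = 50,490 + 10.2V
91,080 = 5.4V
V = 16,866.67 m³

16900 m³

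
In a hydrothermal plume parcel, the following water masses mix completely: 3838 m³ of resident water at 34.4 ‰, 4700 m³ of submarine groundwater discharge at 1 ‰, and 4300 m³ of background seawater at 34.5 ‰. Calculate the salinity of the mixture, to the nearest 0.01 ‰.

Salt balance:
salt = 3,838×34.4 + 4,700×1 + 4,300×34.5 = 132,027.2 + 4,700 + 148,350 = 285,077.2
volume = 3,838 + 4,700 + 4,300 = 12,838 m³
S = 285,077.2 / 12,838 = 22.2057 ‰

22.21 ‰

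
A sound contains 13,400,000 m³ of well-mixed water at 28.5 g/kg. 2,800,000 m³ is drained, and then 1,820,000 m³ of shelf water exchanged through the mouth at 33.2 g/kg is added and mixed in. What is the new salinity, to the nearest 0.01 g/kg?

29.19 g/kg

Remaining after removal: 10,600,000 m³ at 28.5 g/kg (salt = 302,100,000)
After addition: salt = 302,100,000 + 1,820,000×33.2 = 362,524,000; volume = 12,420,000 m³
S = 362,524,000 / 12,420,000 = 29.1887 g/kg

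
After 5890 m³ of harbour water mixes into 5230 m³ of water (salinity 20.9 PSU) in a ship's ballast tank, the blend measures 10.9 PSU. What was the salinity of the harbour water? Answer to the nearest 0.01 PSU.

2.02 PSU

Salt balance: 5,230×20.9 + 5,890×S = 11,120×10.9
109,307 + 5,890·S = 121,208
S = (121,208 − 109,307) / 5,890 = 2.0205 PSU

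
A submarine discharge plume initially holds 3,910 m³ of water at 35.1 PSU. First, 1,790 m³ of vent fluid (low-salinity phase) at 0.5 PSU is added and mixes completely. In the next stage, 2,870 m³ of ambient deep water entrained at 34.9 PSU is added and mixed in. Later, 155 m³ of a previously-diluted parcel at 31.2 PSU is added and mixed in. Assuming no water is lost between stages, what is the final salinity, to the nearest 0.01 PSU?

Conserving salt mass:
Initial salt = 3,910×35.1 = 137,241
After stage 1: salt = 137,241 + 1,790×0.5 = 138,136; volume = 5,700 m³; S = 24.234 PSU
After stage 2: salt = 138,136 + 2,870×34.9 = 238,299; volume = 8,570 m³; S = 27.806 PSU
After stage 3: salt = 238,299 + 155×31.2 = 243,135; volume = 8,725 m³
S = 243,135 / 8,725 = 27.8665 PSU

27.87 PSU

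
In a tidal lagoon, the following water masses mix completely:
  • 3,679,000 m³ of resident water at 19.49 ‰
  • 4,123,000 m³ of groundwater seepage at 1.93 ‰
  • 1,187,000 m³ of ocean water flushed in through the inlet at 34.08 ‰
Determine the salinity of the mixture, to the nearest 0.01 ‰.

13.36 ‰

Salt balance:
salt = 3,679,000×19.49 + 4,123,000×1.93 + 1,187,000×34.08 = 71,703,710 + 7,957,390 + 40,452,960 = 120,114,060
volume = 3,679,000 + 4,123,000 + 1,187,000 = 8,989,000 m³
S = 120,114,060 / 8,989,000 = 13.3623 ‰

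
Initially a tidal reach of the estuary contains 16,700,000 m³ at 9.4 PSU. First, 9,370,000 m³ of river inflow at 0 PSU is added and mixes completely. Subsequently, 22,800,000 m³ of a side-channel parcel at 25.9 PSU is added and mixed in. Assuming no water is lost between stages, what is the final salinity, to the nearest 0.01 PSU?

15.30 PSU

Conserving salt mass:
Initial salt = 16,700,000×9.4 = 156,980,000
After stage 1: salt = 156,980,000 + 9,370,000×0 = 156,980,000; volume = 26,070,000 m³; S = 6.021 PSU
After stage 2: salt = 156,980,000 + 22,800,000×25.9 = 747,500,000; volume = 48,870,000 m³
S = 747,500,000 / 48,870,000 = 15.2957 PSU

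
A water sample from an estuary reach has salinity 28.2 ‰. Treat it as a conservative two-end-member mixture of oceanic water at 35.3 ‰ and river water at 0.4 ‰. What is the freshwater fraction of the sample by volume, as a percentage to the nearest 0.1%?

Let f be the freshwater fraction. Salt balance per unit volume:
f×0.4 + (1−f)×35.3 = 28.2
f = (35.3 − 28.2) / (35.3 − 0.4) = 7.1/34.9 = 0.2034

20.3%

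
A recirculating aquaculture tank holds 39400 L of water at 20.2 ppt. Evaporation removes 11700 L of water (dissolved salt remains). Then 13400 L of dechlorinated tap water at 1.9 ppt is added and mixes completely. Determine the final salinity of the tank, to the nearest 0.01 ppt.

19.98 ppt

After evaporation: salt = 39,400×20.2 = 795,880; volume = 39,400 − 11,700 = 27,700 L
After mixing: salt = 795,880 + 13,400×1.9 = 821,340; volume = 27,700 + 13,400 = 41,100 L
S = 821,340 / 41,100 = 19.9839 ppt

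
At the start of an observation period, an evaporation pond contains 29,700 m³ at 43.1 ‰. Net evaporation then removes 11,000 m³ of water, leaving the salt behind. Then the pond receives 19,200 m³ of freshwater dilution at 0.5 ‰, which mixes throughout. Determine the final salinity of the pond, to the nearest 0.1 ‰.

34.0 ‰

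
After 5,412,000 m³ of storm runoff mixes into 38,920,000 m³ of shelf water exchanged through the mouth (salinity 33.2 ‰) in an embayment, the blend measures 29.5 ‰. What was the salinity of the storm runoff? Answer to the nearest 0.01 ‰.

2.89 ‰

Salt balance: 38,920,000×33.2 + 5,412,000×S = 44,332,000×29.5
1,292,144,000 + 5,412,000·S = 1,307,794,000
S = (1,307,794,000 − 1,292,144,000) / 5,412,000 = 2.8917 ‰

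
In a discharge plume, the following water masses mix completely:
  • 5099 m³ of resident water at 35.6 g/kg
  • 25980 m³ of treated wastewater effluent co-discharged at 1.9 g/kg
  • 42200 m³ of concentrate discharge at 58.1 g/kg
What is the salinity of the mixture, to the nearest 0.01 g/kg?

Weighted by volume,
salt = 5,099×35.6 + 25,980×1.9 + 42,200×58.1 = 181,524.4 + 49,362 + 2,451,820 = 2,682,706.4
volume = 5,099 + 25,980 + 42,200 = 73,279 m³
S = 2,682,706.4 / 73,279 = 36.6095 g/kg

36.61 g/kg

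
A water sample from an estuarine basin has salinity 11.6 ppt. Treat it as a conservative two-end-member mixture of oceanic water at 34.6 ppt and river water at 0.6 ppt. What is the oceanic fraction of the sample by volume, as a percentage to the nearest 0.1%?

32.4%

Let g be the oceanic fraction. Salt balance per unit volume:
g×34.6 + (1−g)×0.6 = 11.6
g = (11.6 − 0.6) / (34.6 − 0.6) = 11/34 = 0.3235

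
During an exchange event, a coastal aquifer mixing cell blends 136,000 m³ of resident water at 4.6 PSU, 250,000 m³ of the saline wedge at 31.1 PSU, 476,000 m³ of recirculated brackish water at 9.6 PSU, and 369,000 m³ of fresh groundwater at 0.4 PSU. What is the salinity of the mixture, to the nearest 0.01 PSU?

10.66 PSU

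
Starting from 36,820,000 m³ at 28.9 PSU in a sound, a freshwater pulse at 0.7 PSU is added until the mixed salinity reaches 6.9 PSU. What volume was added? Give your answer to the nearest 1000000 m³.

Salt balance: 36,820,000×28.9 + V×0.7 = (36,820,000+V)×6.9
1,064,098,000 + 0.7V = 254,058,000 + 6.9V
810,040,000 = 6.2V
V = 130,651,612.9 m³

131000000 m³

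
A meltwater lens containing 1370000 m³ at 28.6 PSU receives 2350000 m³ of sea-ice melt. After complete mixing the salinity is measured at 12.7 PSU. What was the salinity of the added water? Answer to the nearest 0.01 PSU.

3.43 PSU

Salt balance: 1,370,000×28.6 + 2,350,000×S = 3,720,000×12.7
39,182,000 + 2,350,000·S = 47,244,000
S = (47,244,000 − 39,182,000) / 2,350,000 = 3.4306 PSU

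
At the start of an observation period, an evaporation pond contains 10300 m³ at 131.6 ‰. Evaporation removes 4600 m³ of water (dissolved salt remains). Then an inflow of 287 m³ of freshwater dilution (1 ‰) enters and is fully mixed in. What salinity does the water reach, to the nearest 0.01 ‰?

After evaporation: salt = 10,300×131.6 = 1,355,480; volume = 10,300 − 4,600 = 5,700 m³
After mixing: salt = 1,355,480 + 287×1 = 1,355,767; volume = 5,700 + 287 = 5,987 m³
S = 1,355,767 / 5,987 = 226.4518 ‰

226.45 ‰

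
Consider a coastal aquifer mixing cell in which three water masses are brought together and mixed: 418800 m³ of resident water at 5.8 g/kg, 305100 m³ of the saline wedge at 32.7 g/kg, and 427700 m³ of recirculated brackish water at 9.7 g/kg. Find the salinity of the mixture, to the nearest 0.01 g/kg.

Total salt / total volume:
salt = 418,800×5.8 + 305,100×32.7 + 427,700×9.7 = 2,429,040 + 9,976,770 + 4,148,690 = 16,554,500
volume = 418,800 + 305,100 + 427,700 = 1,151,600 m³
S = 16,554,500 / 1,151,600 = 14.3752 g/kg

14.38 g/kg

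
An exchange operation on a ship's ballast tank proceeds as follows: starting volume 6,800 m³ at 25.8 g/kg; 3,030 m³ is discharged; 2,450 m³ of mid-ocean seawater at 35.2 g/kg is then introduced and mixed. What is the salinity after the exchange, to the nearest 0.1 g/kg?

29.5 g/kg

Remaining after removal: 3,770 m³ at 25.8 g/kg (salt = 97,266)
After addition: salt = 97,266 + 2,450×35.2 = 183,506; volume = 6,220 m³
S = 183,506 / 6,220 = 29.5026 g/kg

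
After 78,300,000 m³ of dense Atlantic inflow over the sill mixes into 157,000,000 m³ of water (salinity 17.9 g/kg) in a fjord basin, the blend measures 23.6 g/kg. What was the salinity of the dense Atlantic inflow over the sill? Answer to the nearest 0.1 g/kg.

Salt balance: 157,000,000×17.9 + 78,300,000×S = 235,300,000×23.6
2,810,300,000 + 78,300,000·S = 5,553,080,000
S = (5,553,080,000 − 2,810,300,000) / 78,300,000 = 35.0291 g/kg

35.0 g/kg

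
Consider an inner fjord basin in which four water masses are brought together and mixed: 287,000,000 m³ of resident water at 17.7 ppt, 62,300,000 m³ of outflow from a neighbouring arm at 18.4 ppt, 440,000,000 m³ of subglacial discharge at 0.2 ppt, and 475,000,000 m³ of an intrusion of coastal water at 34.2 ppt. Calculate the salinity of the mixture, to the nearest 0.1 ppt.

17.8 ppt

Total salt / total volume:
salt = 287,000,000×17.7 + 62,300,000×18.4 + 440,000,000×0.2 + 475,000,000×34.2 = 5,079,900,000 + 1,146,320,000 + 88,000,000 + 16,245,000,000 = 22,559,220,000
volume = 287,000,000 + 62,300,000 + 440,000,000 + 475,000,000 = 1,264,300,000 m³
S = 22,559,220,000 / 1,264,300,000 = 17.843 ppt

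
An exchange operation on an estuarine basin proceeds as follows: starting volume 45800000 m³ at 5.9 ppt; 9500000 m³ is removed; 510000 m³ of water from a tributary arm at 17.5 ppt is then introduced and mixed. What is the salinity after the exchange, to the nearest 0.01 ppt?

6.06 ppt

Remaining after removal: 36,300,000 m³ at 5.9 ppt (salt = 214,170,000)
After addition: salt = 214,170,000 + 510,000×17.5 = 223,095,000; volume = 36,810,000 m³
S = 223,095,000 / 36,810,000 = 6.0607 ppt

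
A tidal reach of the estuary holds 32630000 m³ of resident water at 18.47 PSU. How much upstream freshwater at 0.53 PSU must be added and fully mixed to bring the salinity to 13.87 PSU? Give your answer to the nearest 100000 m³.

11300000 m³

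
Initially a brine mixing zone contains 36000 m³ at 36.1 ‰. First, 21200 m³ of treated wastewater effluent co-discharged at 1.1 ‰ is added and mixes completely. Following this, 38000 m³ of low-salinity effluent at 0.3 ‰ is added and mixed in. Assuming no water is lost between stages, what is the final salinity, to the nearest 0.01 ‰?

14.02 ‰

Conserving salt mass:
Initial salt = 36,000×36.1 = 1,299,600
After stage 1: salt = 1,299,600 + 21,200×1.1 = 1,322,920; volume = 57,200 m³; S = 23.128 ‰
After stage 2: salt = 1,322,920 + 38,000×0.3 = 1,334,320; volume = 95,200 m³
S = 1,334,320 / 95,200 = 14.016 ‰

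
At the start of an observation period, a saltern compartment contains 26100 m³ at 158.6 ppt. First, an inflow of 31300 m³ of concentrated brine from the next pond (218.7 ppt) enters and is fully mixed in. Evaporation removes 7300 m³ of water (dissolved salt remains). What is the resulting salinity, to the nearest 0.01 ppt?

219.26 ppt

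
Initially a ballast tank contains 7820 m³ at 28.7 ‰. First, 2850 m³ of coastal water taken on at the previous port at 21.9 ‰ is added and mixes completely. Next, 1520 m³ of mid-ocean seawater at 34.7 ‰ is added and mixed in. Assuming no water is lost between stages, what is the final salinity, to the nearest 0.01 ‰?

Weighted by volume,
Initial salt = 7,820×28.7 = 224,434
After stage 1: salt = 224,434 + 2,850×21.9 = 286,849; volume = 10,670 m³; S = 26.884 ‰
After stage 2: salt = 286,849 + 1,520×34.7 = 339,593; volume = 12,190 m³
S = 339,593 / 12,190 = 27.8583 ‰

27.86 ‰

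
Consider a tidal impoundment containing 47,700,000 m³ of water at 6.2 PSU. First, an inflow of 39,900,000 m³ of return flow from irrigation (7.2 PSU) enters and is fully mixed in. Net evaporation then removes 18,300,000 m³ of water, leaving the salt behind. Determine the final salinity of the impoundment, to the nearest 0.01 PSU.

8.41 PSU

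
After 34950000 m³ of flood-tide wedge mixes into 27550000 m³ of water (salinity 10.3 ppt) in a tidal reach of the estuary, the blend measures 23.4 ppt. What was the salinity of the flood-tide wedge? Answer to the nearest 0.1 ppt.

Salt balance: 27,550,000×10.3 + 34,950,000×S = 62,500,000×23.4
283,765,000 + 34,950,000·S = 1,462,500,000
S = (1,462,500,000 − 283,765,000) / 34,950,000 = 33.7263 ppt

33.7 ppt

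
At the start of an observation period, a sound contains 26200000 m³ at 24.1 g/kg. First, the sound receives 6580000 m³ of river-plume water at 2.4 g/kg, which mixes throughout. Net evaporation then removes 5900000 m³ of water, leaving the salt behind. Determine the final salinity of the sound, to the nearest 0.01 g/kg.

24.08 g/kg

After mixing: salt = 26,200,000×24.1 + 6,580,000×2.4 = 647,212,000; volume = 32,780,000 m³
After evaporation: salt unchanged = 647,212,000; volume = 32,780,000 − 5,900,000 = 26,880,000 m³
S = 647,212,000 / 26,880,000 = 24.0778 g/kg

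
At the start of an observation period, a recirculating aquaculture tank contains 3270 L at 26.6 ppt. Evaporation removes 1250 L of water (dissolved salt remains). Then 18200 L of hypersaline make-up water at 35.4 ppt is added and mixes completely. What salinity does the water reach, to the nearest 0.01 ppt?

36.17 ppt

After evaporation: salt = 3,270×26.6 = 86,982; volume = 3,270 − 1,250 = 2,020 L
After mixing: salt = 86,982 + 18,200×35.4 = 731,262; volume = 2,020 + 18,200 = 20,220 L
S = 731,262 / 20,220 = 36.1653 ppt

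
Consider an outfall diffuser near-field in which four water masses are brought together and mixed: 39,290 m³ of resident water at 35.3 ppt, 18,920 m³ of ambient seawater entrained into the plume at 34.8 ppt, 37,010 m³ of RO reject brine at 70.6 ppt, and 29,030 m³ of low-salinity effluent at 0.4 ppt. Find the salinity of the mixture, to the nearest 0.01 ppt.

37.58 ppt

Salt balance:
salt = 39,290×35.3 + 18,920×34.8 + 37,010×70.6 + 29,030×0.4 = 1,386,937 + 658,416 + 2,612,906 + 11,612 = 4,669,871
volume = 39,290 + 18,920 + 37,010 + 29,030 = 124,250 m³
S = 4,669,871 / 124,250 = 37.5845 ppt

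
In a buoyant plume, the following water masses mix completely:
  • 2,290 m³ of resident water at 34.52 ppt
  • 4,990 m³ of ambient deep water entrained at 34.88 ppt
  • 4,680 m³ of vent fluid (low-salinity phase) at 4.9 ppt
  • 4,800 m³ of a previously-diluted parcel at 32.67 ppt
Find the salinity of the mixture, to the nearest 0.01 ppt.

25.83 ppt

Salt balance:
salt = 2,290×34.52 + 4,990×34.88 + 4,680×4.9 + 4,800×32.67 = 79,050.8 + 174,051.2 + 22,932 + 156,816 = 432,850
volume = 2,290 + 4,990 + 4,680 + 4,800 = 16,760 m³
S = 432,850 / 16,760 = 25.8264 ppt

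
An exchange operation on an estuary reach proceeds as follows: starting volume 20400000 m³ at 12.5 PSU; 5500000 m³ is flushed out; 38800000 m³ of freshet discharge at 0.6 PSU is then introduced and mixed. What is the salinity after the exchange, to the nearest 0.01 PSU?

Remaining after removal: 14,900,000 m³ at 12.5 PSU (salt = 186,250,000)
After addition: salt = 186,250,000 + 38,800,000×0.6 = 209,530,000; volume = 53,700,000 m³
S = 209,530,000 / 53,700,000 = 3.9019 PSU

3.90 PSU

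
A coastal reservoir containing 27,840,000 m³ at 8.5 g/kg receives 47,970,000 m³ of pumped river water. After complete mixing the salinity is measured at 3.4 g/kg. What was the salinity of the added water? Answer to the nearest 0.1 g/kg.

Salt balance: 27,840,000×8.5 + 47,970,000×S = 75,810,000×3.4
236,640,000 + 47,970,000·S = 257,754,000
S = (257,754,000 − 236,640,000) / 47,970,000 = 0.4402 g/kg

0.4 g/kg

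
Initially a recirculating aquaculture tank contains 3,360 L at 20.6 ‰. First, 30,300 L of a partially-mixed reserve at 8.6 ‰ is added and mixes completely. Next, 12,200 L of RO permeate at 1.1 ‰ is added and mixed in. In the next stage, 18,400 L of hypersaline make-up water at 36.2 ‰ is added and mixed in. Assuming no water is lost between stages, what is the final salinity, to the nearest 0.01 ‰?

15.71 ‰

Salt balance:
Initial salt = 3,360×20.6 = 69,216
After stage 1: salt = 69,216 + 30,300×8.6 = 329,796; volume = 33,660 L; S = 9.798 ‰
After stage 2: salt = 329,796 + 12,200×1.1 = 343,216; volume = 45,860 L; S = 7.484 ‰
After stage 3: salt = 343,216 + 18,400×36.2 = 1,009,296; volume = 64,260 L
S = 1,009,296 / 64,260 = 15.7064 ‰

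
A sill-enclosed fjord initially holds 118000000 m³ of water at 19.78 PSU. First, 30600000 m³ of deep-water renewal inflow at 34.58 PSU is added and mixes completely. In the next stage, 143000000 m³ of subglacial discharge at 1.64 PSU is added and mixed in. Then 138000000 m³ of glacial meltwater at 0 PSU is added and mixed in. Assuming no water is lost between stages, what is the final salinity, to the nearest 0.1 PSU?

Total salt / total volume:
Initial salt = 118,000,000×19.78 = 2,334,040,000
After stage 1: salt = 2,334,040,000 + 30,600,000×34.58 = 3,392,188,000; volume = 148,600,000 m³; S = 22.828 PSU
After stage 2: salt = 3,392,188,000 + 143,000,000×1.64 = 3,626,708,000; volume = 291,600,000 m³; S = 12.437 PSU
After stage 3: salt = 3,626,708,000 + 138,000,000×0 = 3,626,708,000; volume = 429,600,000 m³
S = 3,626,708,000 / 429,600,000 = 8.4421 PSU

8.4 PSU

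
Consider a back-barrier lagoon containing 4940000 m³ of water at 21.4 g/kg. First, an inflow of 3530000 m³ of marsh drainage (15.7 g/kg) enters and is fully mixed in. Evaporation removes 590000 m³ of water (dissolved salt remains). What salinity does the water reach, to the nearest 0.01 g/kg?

After mixing: salt = 4,940,000×21.4 + 3,530,000×15.7 = 161,137,000; volume = 8,470,000 m³
After evaporation: salt unchanged = 161,137,000; volume = 8,470,000 − 590,000 = 7,880,000 m³
S = 161,137,000 / 7,880,000 = 20.4489 g/kg

20.45 g/kg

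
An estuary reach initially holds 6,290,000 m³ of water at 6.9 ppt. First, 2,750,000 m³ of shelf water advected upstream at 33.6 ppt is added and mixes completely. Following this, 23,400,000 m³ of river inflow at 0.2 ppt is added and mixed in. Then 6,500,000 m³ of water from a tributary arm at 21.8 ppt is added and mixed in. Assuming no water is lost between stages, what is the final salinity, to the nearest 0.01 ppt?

By conservation of dissolved salt,
Initial salt = 6,290,000×6.9 = 43,401,000
After stage 1: salt = 43,401,000 + 2,750,000×33.6 = 135,801,000; volume = 9,040,000 m³; S = 15.022 ppt
After stage 2: salt = 135,801,000 + 23,400,000×0.2 = 140,481,000; volume = 32,440,000 m³; S = 4.33 ppt
After stage 3: salt = 140,481,000 + 6,500,000×21.8 = 282,181,000; volume = 38,940,000 m³
S = 282,181,000 / 38,940,000 = 7.2466 ppt

7.25 ppt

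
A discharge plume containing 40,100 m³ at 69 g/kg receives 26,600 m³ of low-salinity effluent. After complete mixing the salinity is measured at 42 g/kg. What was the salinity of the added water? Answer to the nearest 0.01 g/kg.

1.30 g/kg

Salt balance: 40,100×69 + 26,600×S = 66,700×42
2,766,900 + 26,600·S = 2,801,400
S = (2,801,400 − 2,766,900) / 26,600 = 1.297 g/kg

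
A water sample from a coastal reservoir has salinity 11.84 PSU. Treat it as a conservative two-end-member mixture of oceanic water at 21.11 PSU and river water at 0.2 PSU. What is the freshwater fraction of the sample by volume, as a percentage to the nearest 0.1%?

Let f be the freshwater fraction. Salt balance per unit volume:
f×0.2 + (1−f)×21.11 = 11.84
f = (21.11 − 11.84) / (21.11 − 0.2) = 9.27/20.91 = 0.4433

44.3%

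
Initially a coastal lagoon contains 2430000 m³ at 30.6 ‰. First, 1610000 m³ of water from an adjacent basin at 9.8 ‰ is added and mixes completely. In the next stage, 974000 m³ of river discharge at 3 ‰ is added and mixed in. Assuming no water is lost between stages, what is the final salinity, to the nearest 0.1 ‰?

18.6 ‰

By conservation of dissolved salt,
Initial salt = 2,430,000×30.6 = 74,358,000
After stage 1: salt = 74,358,000 + 1,610,000×9.8 = 90,136,000; volume = 4,040,000 m³; S = 22.311 ‰
After stage 2: salt = 90,136,000 + 974,000×3 = 93,058,000; volume = 5,014,000 m³
S = 93,058,000 / 5,014,000 = 18.5596 ‰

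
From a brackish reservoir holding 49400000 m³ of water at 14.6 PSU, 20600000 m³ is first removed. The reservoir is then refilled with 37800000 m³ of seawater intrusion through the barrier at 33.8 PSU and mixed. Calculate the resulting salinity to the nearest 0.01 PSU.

Remaining after removal: 28,800,000 m³ at 14.6 PSU (salt = 420,480,000)
After addition: salt = 420,480,000 + 37,800,000×33.8 = 1,698,120,000; volume = 66,600,000 m³
S = 1,698,120,000 / 66,600,000 = 25.4973 PSU

25.50 PSU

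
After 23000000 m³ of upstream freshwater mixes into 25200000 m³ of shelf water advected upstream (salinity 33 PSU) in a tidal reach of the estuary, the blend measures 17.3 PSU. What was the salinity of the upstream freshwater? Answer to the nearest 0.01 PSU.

Salt balance: 25,200,000×33 + 23,000,000×S = 48,200,000×17.3
831,600,000 + 23,000,000·S = 833,860,000
S = (833,860,000 − 831,600,000) / 23,000,000 = 0.0983 PSU

0.10 PSU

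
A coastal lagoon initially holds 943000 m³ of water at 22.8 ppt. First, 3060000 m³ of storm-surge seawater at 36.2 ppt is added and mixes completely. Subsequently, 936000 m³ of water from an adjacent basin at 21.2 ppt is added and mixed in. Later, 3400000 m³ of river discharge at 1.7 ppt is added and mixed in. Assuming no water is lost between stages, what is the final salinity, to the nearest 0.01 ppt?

Mass of salt is conserved:
Initial salt = 943,000×22.8 = 21,500,400
After stage 1: salt = 21,500,400 + 3,060,000×36.2 = 132,272,400; volume = 4,003,000 m³; S = 33.043 ppt
After stage 2: salt = 132,272,400 + 936,000×21.2 = 152,115,600; volume = 4,939,000 m³; S = 30.799 ppt
After stage 3: salt = 152,115,600 + 3,400,000×1.7 = 157,895,600; volume = 8,339,000 m³
S = 157,895,600 / 8,339,000 = 18.9346 ppt

18.93 ppt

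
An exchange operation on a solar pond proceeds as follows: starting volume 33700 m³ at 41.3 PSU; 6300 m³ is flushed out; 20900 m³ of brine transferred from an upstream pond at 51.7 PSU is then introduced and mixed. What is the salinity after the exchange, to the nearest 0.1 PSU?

45.8 PSU

Remaining after removal: 27,400 m³ at 41.3 PSU (salt = 1,131,620)
After addition: salt = 1,131,620 + 20,900×51.7 = 2,212,150; volume = 48,300 m³
S = 2,212,150 / 48,300 = 45.8002 PSU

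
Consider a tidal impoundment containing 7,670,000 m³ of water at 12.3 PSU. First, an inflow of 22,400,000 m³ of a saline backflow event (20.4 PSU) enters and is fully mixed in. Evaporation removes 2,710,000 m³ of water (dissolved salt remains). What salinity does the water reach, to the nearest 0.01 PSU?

20.15 PSU

After mixing: salt = 7,670,000×12.3 + 22,400,000×20.4 = 551,301,000; volume = 30,070,000 m³
After evaporation: salt unchanged = 551,301,000; volume = 30,070,000 − 2,710,000 = 27,360,000 m³
S = 551,301,000 / 27,360,000 = 20.1499 PSU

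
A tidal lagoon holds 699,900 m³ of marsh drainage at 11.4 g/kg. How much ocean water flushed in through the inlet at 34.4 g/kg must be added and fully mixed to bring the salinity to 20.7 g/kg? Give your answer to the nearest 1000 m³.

475000 m³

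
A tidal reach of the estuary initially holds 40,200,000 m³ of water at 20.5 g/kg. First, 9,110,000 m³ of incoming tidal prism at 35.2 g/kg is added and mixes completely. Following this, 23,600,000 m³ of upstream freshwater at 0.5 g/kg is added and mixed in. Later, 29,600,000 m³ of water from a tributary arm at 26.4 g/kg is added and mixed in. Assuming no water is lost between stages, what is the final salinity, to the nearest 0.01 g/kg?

Total salt / total volume:
Initial salt = 40,200,000×20.5 = 824,100,000
After stage 1: salt = 824,100,000 + 9,110,000×35.2 = 1,144,772,000; volume = 49,310,000 m³; S = 23.216 g/kg
After stage 2: salt = 1,144,772,000 + 23,600,000×0.5 = 1,156,572,000; volume = 72,910,000 m³; S = 15.863 g/kg
After stage 3: salt = 1,156,572,000 + 29,600,000×26.4 = 1,938,012,000; volume = 102,510,000 m³
S = 1,938,012,000 / 102,510,000 = 18.9056 g/kg

18.91 g/kg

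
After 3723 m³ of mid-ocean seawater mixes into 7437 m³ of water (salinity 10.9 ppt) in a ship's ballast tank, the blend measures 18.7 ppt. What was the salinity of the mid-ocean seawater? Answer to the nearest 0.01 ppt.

34.28 ppt

Salt balance: 7,437×10.9 + 3,723×S = 11,160×18.7
81,063.3 + 3,723·S = 208,692
S = (208,692 − 81,063.3) / 3,723 = 34.2811 ppt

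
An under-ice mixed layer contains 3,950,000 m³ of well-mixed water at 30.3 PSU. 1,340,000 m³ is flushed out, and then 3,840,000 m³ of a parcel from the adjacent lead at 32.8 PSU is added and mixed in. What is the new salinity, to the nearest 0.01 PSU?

31.79 PSU

Remaining after removal: 2,610,000 m³ at 30.3 PSU (salt = 79,083,000)
After addition: salt = 79,083,000 + 3,840,000×32.8 = 205,035,000; volume = 6,450,000 m³
S = 205,035,000 / 6,450,000 = 31.7884 PSU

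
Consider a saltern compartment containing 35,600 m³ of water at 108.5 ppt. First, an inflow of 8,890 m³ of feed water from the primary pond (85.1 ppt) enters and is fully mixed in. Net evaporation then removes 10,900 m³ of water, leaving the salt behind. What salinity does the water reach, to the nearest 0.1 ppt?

137.5 ppt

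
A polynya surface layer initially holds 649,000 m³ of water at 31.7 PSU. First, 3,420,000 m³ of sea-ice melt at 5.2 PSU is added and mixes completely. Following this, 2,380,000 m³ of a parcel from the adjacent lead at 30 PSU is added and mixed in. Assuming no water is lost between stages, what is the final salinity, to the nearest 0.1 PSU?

Conserving salt mass:
Initial salt = 649,000×31.7 = 20,573,300
After stage 1: salt = 20,573,300 + 3,420,000×5.2 = 38,357,300; volume = 4,069,000 m³; S = 9.427 PSU
After stage 2: salt = 38,357,300 + 2,380,000×30 = 109,757,300; volume = 6,449,000 m³
S = 109,757,300 / 6,449,000 = 17.0193 PSU

17.0 PSU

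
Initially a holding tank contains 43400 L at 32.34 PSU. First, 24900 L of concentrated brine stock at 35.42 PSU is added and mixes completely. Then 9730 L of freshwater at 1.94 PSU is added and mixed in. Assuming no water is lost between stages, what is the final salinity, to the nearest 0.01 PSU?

29.53 PSU

Weighted by volume,
Initial salt = 43,400×32.34 = 1,403,556
After stage 1: salt = 1,403,556 + 24,900×35.42 = 2,285,514; volume = 68,300 L; S = 33.463 PSU
After stage 2: salt = 2,285,514 + 9,730×1.94 = 2,304,390.2; volume = 78,030 L
S = 2,304,390.2 / 78,030 = 29.5321 PSU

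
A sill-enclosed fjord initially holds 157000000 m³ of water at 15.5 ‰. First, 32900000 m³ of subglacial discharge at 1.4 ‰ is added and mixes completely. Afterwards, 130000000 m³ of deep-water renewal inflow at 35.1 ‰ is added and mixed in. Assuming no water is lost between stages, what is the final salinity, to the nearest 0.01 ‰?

Conserving salt mass:
Initial salt = 157,000,000×15.5 = 2,433,500,000
After stage 1: salt = 2,433,500,000 + 32,900,000×1.4 = 2,479,560,000; volume = 189,900,000 m³; S = 13.057 ‰
After stage 2: salt = 2,479,560,000 + 130,000,000×35.1 = 7,042,560,000; volume = 319,900,000 m³
S = 7,042,560,000 / 319,900,000 = 22.0149 ‰

22.01 ‰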